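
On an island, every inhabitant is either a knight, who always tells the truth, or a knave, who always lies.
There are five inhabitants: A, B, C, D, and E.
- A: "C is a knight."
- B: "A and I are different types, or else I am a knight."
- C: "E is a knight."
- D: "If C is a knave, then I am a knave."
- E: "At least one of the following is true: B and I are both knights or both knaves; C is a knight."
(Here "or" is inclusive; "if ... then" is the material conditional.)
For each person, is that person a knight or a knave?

A is a knight, B is a knight, C is a knight, D is a knight, and E is a knight.

As a knight, A's statement "C is a knight" should be True; it is.
Since B is a knight, "A and I are different types, or else I am a knight" needs to be True, which holds.
C is a knight, and the claim "E is a knight" is indeed True.
Since D is a knight, "if C is a knave, then I am a knave" needs to be True, which holds.
E (knight): "at least one of the following is true: B and I are both knights or both knaves; C is a knight" — True. ✓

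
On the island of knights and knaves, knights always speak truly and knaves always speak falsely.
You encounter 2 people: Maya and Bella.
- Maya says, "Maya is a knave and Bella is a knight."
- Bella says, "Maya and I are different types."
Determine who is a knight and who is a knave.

Maya is a knave and Bella is a knave.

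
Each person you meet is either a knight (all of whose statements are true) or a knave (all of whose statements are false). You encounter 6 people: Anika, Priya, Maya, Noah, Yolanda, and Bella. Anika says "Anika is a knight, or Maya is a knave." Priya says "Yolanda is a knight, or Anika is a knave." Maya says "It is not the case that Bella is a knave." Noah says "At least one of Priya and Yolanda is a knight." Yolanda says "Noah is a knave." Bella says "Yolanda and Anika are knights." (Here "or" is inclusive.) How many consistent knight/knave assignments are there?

0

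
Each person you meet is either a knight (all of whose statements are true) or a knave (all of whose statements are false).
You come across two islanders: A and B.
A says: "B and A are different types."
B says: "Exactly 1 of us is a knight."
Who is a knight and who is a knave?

A is a knave and B is a knave.

Suppose A is a knight. Then A's statement "B and A are different types" would have to be true. Checking the 2 ways to assign the others, none is consistent with every speaker.
(For instance, with B=knave, B's claim "exactly 1 of us is a knight" comes out true where it would need to be false.)
So A must be a knave, making "B and A are different types" false. Taking A=knave, B=knave, each remaining statement checks out:
  B (knave): "exactly 1 of us is a knight" — false. ✓
This is the unique consistent assignment.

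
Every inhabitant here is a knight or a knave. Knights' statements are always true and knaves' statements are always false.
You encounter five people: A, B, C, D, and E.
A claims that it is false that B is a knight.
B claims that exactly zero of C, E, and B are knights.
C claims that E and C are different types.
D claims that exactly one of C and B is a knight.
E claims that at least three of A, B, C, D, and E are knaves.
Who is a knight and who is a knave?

A is a knight, B is a knave, C is a knight, D is a knight, and E is a knave.

Suppose A is a knave. Then A's statement "it is false that B is a knight" would have to be false. Checking the 16 ways to assign the others, none is consistent with every speaker.
(For instance, with B=knave, C=knight, D=knight, E=knave, A's claim "it is false that B is a knight" comes out true where it would need to be false.)
So A must be a knight, making "it is false that B is a knight" true. Taking A=knight, B=knave, C=knight, D=knight, E=knave, each remaining statement checks out:
  B (knave): "exactly zero of C, E, and B are knights" — false. ✓
  C (knight): "E and C are different types" — true. ✓
  D (knight): "exactly one of C and B is a knight" — true. ✓
  E (knave): "at least three of A, B, C, D, and E are knaves" — false. ✓
This is the unique consistent assignment.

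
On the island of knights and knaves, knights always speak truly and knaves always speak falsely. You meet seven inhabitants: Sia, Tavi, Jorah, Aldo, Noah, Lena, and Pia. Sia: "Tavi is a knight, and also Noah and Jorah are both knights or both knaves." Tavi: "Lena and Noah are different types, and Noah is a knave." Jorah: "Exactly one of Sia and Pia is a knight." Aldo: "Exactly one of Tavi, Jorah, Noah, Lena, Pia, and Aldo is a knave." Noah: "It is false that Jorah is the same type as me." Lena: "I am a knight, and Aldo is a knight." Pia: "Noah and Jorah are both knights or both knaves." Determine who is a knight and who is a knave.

Knights: Noah. Knaves: Sia, Tavi, Jorah, Aldo, Lena, and Pia.

Sia is a knave, so "Tavi is a knight, and also Noah and Jorah are both knights or both knaves" must be false — and it is.
Tavi is a knave; "Lena and Noah are different types, and Noah is a knave" is false, as required.
Jorah is a knave, and the claim "exactly one of Sia and Pia is a knight" is indeed false.
As a knave, Aldo's statement "exactly one of Tavi, Jorah, Noah, Lena, Pia, and Aldo is a knave" should be false; it is.
Noah (knight): "it is false that Jorah is the same type as me" — true. ✓
Lena (knave): "I am a knight, and Aldo is a knight" — false. ✓
Pia is a knave, so "Noah and Jorah are both knights or both knaves" must be false — and it is.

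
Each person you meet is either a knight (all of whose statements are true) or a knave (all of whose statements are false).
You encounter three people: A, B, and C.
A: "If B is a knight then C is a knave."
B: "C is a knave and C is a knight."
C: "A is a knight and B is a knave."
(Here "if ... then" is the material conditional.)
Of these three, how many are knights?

2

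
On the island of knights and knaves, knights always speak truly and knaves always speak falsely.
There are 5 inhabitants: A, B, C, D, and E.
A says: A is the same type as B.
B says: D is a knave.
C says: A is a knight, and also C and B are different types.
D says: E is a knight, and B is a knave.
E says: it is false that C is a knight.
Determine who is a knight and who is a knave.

A (knave): "A is the same type as B" — False. ✓
B is a knight, so "D is a knave" must be True — and it is.
As a knave, C's statement "A is a knight, and also C and B are different types" should be False; it is.
Since D is a knave, "E is a knight, and B is a knave" needs to be False, which holds.
E is a knight; "it is false that C is a knight" is True, as required.

A is a knave, B is a knight, C is a knave, D is a knave, and E is a knight.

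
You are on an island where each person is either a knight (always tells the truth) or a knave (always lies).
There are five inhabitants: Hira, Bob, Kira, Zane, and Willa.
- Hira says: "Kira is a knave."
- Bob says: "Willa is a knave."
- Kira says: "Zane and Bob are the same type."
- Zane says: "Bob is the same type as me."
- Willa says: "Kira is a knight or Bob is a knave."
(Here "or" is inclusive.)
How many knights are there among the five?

2

The unique consistent assignment is Hira=knight, Bob=knight, Kira=knave, Zane=knave, Willa=knave.
That has 2 knights.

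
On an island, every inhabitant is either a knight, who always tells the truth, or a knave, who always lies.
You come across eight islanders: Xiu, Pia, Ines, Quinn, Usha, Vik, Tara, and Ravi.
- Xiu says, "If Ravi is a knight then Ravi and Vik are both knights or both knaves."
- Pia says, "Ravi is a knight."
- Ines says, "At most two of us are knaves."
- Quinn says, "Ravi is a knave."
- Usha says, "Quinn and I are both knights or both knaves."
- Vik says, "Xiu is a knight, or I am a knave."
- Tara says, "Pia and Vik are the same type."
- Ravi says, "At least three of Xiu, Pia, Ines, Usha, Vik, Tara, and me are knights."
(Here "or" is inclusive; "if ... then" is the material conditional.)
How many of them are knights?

The unique consistent assignment is Xiu=knight, Pia=knave, Ines=knave, Quinn=knight, Usha=knave, Vik=knight, Tara=knave, Ravi=knave.
That has 3 knights.

3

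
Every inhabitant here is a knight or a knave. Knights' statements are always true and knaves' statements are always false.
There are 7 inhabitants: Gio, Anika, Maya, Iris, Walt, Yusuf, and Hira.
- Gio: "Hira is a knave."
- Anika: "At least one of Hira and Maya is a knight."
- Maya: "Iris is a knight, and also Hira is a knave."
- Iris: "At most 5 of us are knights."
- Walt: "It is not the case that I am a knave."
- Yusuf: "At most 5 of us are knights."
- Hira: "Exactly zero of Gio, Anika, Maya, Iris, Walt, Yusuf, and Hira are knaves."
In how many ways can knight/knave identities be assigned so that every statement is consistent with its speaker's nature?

1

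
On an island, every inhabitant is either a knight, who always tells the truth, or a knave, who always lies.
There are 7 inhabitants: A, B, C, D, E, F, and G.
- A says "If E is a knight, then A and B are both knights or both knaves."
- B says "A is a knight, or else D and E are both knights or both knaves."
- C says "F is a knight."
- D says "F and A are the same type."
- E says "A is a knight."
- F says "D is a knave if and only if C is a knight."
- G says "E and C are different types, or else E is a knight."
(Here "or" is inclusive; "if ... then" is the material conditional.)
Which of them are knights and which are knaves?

A is a knight, B is a knight, C is a knave, D is a knave, E is a knight, F is a knave, and G is a knight.

As a knight, A's statement "if E is a knight, then A and B are both knights or both knaves" should be true; it is.
B is a knight, so "A is a knight, or else D and E are both knights or both knaves" must be true — and it is.
C is a knave, so "F is a knight" must be False — and it is.
D is a knave; "F and A are the same type" is False, as required.
E is a knight; "A is a knight" is true, as required.
As a knave, F's statement "D is a knave if and only if C is a knight" should be False; it is.
As a knight, G's statement "E and C are different types, or else E is a knight" should be true; it is.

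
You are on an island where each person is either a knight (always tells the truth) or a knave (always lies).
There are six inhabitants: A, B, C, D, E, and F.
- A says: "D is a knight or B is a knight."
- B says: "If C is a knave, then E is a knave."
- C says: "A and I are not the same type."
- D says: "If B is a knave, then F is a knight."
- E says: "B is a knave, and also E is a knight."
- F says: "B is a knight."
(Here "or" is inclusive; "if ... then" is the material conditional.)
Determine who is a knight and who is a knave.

Knights: E. Knaves: A, B, C, D, and F.

A (knave): "D is a knight or B is a knight" — False. ✓
Since B is a knave, "if C is a knave, then E is a knave" needs to be False, which holds.
C (knave): "A and I are not the same type" — False. ✓
D (knave): "if B is a knave, then F is a knight" — False. ✓
As a knight, E's statement "B is a knave, and also E is a knight" should be true; it is.
Since F is a knave, "B is a knight" needs to be False, which holds.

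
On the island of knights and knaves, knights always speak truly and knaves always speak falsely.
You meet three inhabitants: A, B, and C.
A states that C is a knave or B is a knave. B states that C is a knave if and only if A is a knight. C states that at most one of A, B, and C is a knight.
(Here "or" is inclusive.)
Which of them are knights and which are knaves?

A is a knight, B is a knight, and C is a knave.

As a knight, A's statement "C is a knave or B is a knave" should be true; it is.
As a knight, B's statement "C is a knave if and only if A is a knight" should be true; it is.
Since C is a knave, "at most one of A, B, and C is a knight" needs to be False, which holds.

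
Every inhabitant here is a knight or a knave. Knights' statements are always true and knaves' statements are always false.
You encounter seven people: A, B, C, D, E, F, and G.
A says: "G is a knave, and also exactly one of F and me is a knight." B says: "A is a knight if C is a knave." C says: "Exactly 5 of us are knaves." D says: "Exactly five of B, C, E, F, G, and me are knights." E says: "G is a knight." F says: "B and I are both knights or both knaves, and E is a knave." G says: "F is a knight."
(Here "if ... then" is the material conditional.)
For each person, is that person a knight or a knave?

A is a knave; "G is a knave, and also exactly one of F and me is a knight" is false, as required.
B is a knight; "A is a knight if C is a knave" is true, as required.
As a knight, C's statement "exactly 5 of us are knaves" should be true; it is.
D is a knave, and the claim "exactly five of B, C, E, F, G, and me are knights" is indeed false.
E is a knave, and the claim "G is a knight" is indeed false.
F (knave): "B and I are both knights or both knaves, and E is a knave" — false. ✓
G is a knave; "F is a knight" is false, as required.

A is a knave, B is a knight, C is a knight, D is a knave, E is a knave, F is a knave, and G is a knave.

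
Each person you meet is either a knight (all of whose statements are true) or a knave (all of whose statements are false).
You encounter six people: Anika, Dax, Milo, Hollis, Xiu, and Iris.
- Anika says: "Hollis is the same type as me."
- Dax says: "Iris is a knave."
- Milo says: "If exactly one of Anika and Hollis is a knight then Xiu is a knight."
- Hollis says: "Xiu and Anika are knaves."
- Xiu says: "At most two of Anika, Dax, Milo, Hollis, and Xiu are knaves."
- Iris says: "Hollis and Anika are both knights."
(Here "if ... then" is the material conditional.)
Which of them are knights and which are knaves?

Since Anika is a knave, "Hollis is the same type as me" needs to be false, which holds.
As a knight, Dax's statement "Iris is a knave" should be True; it is.
Milo is a knave; "if exactly one of Anika and Hollis is a knight then Xiu is a knight" is false, as required.
Hollis (knight): "Xiu and Anika are knaves" — True. ✓
Xiu is a knave; "at most two of Anika, Dax, Milo, Hollis, and Xiu are knaves" is false, as required.
Iris is a knave; "Hollis and Anika are both knights" is false, as required.

Anika is a knave, Dax is a knight, Milo is a knave, Hollis is a knight, Xiu is a knave, and Iris is a knave.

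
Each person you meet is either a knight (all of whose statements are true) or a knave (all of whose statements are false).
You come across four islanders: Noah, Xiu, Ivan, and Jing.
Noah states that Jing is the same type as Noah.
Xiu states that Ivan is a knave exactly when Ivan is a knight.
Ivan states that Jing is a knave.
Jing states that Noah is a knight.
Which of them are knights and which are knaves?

Knights: Noah and Jing. Knaves: Xiu and Ivan.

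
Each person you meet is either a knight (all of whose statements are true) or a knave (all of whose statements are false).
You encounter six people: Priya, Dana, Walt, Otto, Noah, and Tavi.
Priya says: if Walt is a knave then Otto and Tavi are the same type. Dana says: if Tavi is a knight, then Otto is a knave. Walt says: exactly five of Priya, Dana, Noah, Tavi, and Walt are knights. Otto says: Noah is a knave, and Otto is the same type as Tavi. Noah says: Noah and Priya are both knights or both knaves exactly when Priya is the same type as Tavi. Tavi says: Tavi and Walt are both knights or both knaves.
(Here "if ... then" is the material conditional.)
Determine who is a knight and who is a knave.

As a knight, Priya's statement "if Walt is a knave then Otto and Tavi are the same type" should be true; it is.
As a knight, Dana's statement "if Tavi is a knight, then Otto is a knave" should be true; it is.
Walt (knight): "exactly five of Priya, Dana, Noah, Tavi, and Walt are knights" — true. ✓
Otto is a knave; "Noah is a knave, and Otto is the same type as Tavi" is false, as required.
Noah is a knight, so "Noah and Priya are both knights or both knaves exactly when Priya is the same type as Tavi" must be true — and it is.
Tavi (knight): "Tavi and Walt are both knights or both knaves" — true. ✓

Knights: Priya, Dana, Walt, Noah, and Tavi. Knaves: Otto.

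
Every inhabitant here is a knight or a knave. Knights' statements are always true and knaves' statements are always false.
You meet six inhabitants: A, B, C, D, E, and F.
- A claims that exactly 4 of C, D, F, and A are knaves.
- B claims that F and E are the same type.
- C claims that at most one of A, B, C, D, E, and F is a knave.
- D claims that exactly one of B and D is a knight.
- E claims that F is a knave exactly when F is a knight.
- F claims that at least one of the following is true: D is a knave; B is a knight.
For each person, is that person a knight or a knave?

A is a knave, B is a knave, C is a knave, D is a knave, E is a knave, and F is a knight.

As a knave, A's statement "exactly 4 of C, D, F, and A are knaves" should be False; it is.
B is a knave, and the claim "F and E are the same type" is indeed False.
C is a knave; "at most one of A, B, C, D, E, and F is a knave" is False, as required.
D is a knave; "exactly one of B and D is a knight" is False, as required.
E is a knave; "F is a knave exactly when F is a knight" is False, as required.
F is a knight, and the claim "at least one of the following is true: D is a knave; B is a knight" is indeed true.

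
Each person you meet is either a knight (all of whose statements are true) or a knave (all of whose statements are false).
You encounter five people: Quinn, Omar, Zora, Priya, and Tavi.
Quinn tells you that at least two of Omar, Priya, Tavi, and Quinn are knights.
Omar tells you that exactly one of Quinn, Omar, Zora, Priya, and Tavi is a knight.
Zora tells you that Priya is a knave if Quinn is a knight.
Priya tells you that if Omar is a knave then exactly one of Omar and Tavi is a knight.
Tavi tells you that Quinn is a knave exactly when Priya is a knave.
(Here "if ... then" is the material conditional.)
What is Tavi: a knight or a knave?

Consistent assignments: {Quinn=knight, Omar=knave, Zora=knave, Priya=knight, Tavi=knight}
In every consistent assignment, Tavi is a knight.

Tavi is a knight.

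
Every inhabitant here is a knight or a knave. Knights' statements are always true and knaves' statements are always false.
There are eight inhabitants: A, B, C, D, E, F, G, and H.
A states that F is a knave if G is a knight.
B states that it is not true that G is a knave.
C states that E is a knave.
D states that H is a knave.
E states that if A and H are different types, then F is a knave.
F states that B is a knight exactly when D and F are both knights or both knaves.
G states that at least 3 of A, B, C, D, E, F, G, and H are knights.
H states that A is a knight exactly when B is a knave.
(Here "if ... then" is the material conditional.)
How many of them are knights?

5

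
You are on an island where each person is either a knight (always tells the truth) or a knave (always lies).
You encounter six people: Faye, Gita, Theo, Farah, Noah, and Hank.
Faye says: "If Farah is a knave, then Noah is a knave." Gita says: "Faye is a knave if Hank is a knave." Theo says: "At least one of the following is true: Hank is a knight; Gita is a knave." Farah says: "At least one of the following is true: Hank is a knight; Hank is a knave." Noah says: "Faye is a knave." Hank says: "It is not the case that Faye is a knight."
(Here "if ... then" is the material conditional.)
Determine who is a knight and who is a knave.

Faye is a knight, Gita is a knave, Theo is a knight, Farah is a knight, Noah is a knave, and Hank is a knave.

Faye is a knight, so "if Farah is a knave, then Noah is a knave" must be True — and it is.
Gita is a knave; "Faye is a knave if Hank is a knave" is false, as required.
As a knight, Theo's statement "at least one of the following is true: Hank is a knight; Gita is a knave" should be True; it is.
Farah is a knight, and the claim "at least one of the following is true: Hank is a knight; Hank is a knave" is indeed True.
Noah (knave): "Faye is a knave" — false. ✓
As a knave, Hank's statement "it is not the case that Faye is a knight" should be false; it is.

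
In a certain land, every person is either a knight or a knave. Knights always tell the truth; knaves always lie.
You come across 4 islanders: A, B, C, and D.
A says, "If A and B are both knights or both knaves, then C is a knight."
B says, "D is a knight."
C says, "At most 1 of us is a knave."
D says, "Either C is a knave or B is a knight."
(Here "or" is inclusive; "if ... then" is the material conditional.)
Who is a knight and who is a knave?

A is a knight, so "if A and B are both knights or both knaves, then C is a knight" must be True — and it is.
B (knight): "D is a knight" — True. ✓
As a knight, C's statement "at most 1 of us is a knave" should be True; it is.
D is a knight; "either C is a knave or B is a knight" is True, as required.

A is a knight, B is a knight, C is a knight, and D is a knight.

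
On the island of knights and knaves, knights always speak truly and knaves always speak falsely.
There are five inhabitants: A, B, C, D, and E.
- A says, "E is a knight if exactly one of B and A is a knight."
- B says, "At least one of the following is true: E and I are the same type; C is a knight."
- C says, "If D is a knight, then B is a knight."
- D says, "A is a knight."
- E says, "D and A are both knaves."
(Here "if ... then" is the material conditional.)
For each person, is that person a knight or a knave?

A is a knight, B is a knight, C is a knight, D is a knight, and E is a knave.

A is a knight, so "E is a knight if exactly one of B and A is a knight" must be True — and it is.
Since B is a knight, "at least one of the following is true: E and I are the same type; C is a knight" needs to be True, which holds.
As a knight, C's statement "if D is a knight, then B is a knight" should be True; it is.
D is a knight, and the claim "A is a knight" is indeed True.
E is a knave, and the claim "D and A are both knaves" is indeed false.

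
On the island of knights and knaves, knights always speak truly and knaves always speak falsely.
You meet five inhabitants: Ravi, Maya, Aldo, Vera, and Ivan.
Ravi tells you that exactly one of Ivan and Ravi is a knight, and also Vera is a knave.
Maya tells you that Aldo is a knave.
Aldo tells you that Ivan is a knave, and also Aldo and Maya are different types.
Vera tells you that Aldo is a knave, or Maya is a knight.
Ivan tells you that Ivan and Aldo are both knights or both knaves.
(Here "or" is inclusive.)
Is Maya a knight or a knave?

Maya is a knave.

Consistent assignments: {Ravi=knight, Maya=knave, Aldo=knight, Vera=knave, Ivan=knave}; {Ravi=knave, Maya=knave, Aldo=knight, Vera=knave, Ivan=knave}
In every consistent assignment, Maya is a knave.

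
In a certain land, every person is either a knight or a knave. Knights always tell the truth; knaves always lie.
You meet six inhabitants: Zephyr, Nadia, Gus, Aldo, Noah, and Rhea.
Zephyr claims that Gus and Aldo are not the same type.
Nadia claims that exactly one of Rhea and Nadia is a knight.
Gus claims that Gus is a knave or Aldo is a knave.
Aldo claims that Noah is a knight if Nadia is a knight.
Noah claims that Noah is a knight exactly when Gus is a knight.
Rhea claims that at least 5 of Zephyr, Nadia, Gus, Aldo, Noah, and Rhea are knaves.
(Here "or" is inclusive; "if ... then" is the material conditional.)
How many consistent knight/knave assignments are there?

1

Consistent assignments:
  Zephyr=knight, Nadia=knight, Gus=knight, Aldo=knave, Noah=knave, Rhea=knave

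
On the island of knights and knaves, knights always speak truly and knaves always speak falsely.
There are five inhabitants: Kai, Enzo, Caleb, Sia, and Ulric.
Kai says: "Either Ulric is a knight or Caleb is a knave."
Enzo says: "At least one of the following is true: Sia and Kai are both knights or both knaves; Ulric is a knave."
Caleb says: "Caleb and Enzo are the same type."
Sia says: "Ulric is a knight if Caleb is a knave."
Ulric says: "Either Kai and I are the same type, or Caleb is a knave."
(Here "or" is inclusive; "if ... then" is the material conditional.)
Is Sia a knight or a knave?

Sia is a knight.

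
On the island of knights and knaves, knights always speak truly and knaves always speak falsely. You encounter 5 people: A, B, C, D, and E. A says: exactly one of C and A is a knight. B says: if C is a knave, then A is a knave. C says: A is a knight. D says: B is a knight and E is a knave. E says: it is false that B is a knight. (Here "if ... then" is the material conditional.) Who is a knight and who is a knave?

Since A is a knave, "exactly one of C and A is a knight" needs to be false, which holds.
As a knight, B's statement "if C is a knave, then A is a knave" should be true; it is.
Since C is a knave, "A is a knight" needs to be false, which holds.
D (knight): "B is a knight and E is a knave" — true. ✓
E is a knave, so "it is false that B is a knight" must be false — and it is.

Knights: B and D. Knaves: A, C, and E.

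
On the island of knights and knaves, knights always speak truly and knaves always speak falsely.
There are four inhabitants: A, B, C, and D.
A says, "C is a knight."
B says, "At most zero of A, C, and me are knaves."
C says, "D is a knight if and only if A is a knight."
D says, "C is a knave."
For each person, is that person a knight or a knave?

A is a knave, B is a knave, C is a knave, and D is a knight.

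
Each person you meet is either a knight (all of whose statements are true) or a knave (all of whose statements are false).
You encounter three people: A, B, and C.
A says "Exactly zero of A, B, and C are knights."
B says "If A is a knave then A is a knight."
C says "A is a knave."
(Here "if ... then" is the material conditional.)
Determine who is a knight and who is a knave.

A is a knave, so "exactly zero of A, B, and C are knights" must be False — and it is.
B is a knave; "if A is a knave then A is a knight" is False, as required.
C is a knight; "A is a knave" is true, as required.

A is a knave, B is a knave, and C is a knight.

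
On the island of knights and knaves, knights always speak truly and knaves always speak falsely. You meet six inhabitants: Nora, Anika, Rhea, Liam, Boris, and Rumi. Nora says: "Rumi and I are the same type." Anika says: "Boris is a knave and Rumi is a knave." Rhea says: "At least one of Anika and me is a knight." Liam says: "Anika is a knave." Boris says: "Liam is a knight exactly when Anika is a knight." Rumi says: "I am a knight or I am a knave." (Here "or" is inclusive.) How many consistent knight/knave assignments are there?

4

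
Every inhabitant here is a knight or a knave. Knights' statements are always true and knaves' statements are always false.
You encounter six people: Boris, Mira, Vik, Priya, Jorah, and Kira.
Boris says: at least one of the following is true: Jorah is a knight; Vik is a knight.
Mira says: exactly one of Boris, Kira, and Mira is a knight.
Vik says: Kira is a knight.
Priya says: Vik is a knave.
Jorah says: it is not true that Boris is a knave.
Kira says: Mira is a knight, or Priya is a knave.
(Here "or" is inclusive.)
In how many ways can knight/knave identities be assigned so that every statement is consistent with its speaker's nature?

2

Consistent assignments:
  Boris=knight, Mira=knave, Vik=knight, Priya=knave, Jorah=knight, Kira=knight
  Boris=knave, Mira=knave, Vik=knave, Priya=knight, Jorah=knave, Kira=knave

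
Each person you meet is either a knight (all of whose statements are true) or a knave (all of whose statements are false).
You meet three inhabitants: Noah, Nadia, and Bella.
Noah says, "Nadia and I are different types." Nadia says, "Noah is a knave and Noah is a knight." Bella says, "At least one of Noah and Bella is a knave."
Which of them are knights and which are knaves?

Suppose Noah is a knight. Then Noah's statement "Nadia and I are different types" would have to be true. Checking the 4 ways to assign the others, none is consistent with every speaker.
(For instance, with Nadia=knave, Bella=knight, Bella's claim "at least one of Noah and Bella is a knave" comes out false where it would need to be true.)
So Noah must be a knave, making "Nadia and I are different types" false. Taking Noah=knave, Nadia=knave, Bella=knight, each remaining statement checks out:
  Nadia (knave): "Noah is a knave and Noah is a knight" — false. ✓
  Bella (knight): "at least one of Noah and Bella is a knave" — true. ✓
This is the unique consistent assignment.

Noah is a knave, Nadia is a knave, and Bella is a knight.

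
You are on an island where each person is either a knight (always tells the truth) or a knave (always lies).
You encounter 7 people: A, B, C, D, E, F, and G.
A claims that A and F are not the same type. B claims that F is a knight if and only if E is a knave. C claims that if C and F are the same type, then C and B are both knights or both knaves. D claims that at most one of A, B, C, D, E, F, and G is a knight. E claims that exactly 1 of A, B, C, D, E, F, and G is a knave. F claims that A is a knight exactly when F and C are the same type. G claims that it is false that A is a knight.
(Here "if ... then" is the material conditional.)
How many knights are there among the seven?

2

The unique consistent assignment is A=knight, B=knave, C=knight, D=knave, E=knave, F=knave, G=knave.
That has 2 knights.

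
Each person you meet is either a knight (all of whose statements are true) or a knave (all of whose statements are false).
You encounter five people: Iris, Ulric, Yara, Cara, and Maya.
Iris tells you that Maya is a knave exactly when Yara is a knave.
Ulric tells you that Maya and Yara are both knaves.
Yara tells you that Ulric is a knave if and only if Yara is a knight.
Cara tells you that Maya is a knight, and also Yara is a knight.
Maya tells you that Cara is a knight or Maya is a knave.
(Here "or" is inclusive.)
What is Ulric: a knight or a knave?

Ulric is a knave.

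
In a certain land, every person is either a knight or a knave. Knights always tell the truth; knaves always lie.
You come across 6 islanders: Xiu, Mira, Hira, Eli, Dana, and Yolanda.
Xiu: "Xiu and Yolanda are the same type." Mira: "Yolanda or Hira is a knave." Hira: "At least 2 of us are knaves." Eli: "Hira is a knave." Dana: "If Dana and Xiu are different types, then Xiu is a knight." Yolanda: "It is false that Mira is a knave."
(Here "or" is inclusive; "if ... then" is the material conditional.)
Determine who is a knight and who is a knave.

Xiu is a knight; "Xiu and Yolanda are the same type" is True, as required.
Since Mira is a knight, "Yolanda or Hira is a knave" needs to be True, which holds.
Hira is a knave, so "at least 2 of us are knaves" must be False — and it is.
As a knight, Eli's statement "Hira is a knave" should be True; it is.
Dana is a knight, and the claim "if Dana and Xiu are different types, then Xiu is a knight" is indeed True.
Yolanda (knight): "it is false that Mira is a knave" — True. ✓

Knights: Xiu, Mira, Eli, Dana, and Yolanda. Knaves: Hira.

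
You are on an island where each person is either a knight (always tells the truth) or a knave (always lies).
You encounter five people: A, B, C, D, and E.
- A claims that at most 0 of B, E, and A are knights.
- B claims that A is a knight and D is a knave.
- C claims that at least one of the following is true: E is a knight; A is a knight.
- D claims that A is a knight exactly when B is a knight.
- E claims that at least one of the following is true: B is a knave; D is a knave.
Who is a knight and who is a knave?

Knights: C, D, and E. Knaves: A and B.

A is a knave; "at most 0 of B, E, and A are knights" is false, as required.
B is a knave, and the claim "A is a knight and D is a knave" is indeed false.
C is a knight; "at least one of the following is true: E is a knight; A is a knight" is true, as required.
D is a knight, so "A is a knight exactly when B is a knight" must be true — and it is.
As a knight, E's statement "at least one of the following is true: B is a knave; D is a knave" should be true; it is.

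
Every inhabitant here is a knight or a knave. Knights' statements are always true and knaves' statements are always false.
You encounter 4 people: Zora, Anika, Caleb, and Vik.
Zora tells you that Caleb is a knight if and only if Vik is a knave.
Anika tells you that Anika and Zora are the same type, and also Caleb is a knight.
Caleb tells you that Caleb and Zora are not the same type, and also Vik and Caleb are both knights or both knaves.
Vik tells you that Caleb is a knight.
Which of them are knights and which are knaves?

Zora is a knave, so "Caleb is a knight if and only if Vik is a knave" must be false — and it is.
Anika (knave): "Anika and Zora are the same type, and also Caleb is a knight" — false. ✓
Since Caleb is a knave, "Caleb and Zora are not the same type, and also Vik and Caleb are both knights or both knaves" needs to be false, which holds.
Vik is a knave; "Caleb is a knight" is false, as required.

Zora is a knave, Anika is a knave, Caleb is a knave, and Vik is a knave.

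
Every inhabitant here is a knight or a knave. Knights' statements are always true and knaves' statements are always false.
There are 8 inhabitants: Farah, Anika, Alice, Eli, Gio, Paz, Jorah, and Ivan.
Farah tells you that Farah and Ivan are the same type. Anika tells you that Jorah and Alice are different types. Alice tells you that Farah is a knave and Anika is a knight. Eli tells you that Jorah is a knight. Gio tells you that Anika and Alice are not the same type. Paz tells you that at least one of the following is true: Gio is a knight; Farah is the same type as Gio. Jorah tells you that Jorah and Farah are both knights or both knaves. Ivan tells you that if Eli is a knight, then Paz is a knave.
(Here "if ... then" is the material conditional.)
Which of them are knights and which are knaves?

Farah is a knight, and the claim "Farah and Ivan are the same type" is indeed true.
Anika is a knave; "Jorah and Alice are different types" is False, as required.
Alice is a knave, and the claim "Farah is a knave and Anika is a knight" is indeed False.
Eli is a knave, so "Jorah is a knight" must be False — and it is.
Gio is a knave; "Anika and Alice are not the same type" is False, as required.
Paz is a knave, so "at least one of the following is true: Gio is a knight; Farah is the same type as Gio" must be False — and it is.
Jorah (knave): "Jorah and Farah are both knights or both knaves" — False. ✓
As a knight, Ivan's statement "if Eli is a knight, then Paz is a knave" should be true; it is.

Farah is a knight, Anika is a knave, Alice is a knave, Eli is a knave, Gio is a knave, Paz is a knave, Jorah is a knave, and Ivan is a knight.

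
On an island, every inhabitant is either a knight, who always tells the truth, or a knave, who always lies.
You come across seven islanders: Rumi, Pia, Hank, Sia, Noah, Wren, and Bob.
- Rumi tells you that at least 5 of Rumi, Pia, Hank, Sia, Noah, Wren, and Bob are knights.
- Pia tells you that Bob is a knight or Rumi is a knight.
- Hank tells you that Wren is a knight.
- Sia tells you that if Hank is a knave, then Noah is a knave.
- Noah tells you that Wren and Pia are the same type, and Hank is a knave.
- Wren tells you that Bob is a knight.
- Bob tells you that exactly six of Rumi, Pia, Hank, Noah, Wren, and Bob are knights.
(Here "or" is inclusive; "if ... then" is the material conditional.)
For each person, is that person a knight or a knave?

Knights: Noah. Knaves: Rumi, Pia, Hank, Sia, Wren, and Bob.

Since Rumi is a knave, "at least 5 of Rumi, Pia, Hank, Sia, Noah, Wren, and Bob are knights" needs to be false, which holds.
Pia is a knave; "Bob is a knight or Rumi is a knight" is false, as required.
Hank (knave): "Wren is a knight" — false. ✓
Sia is a knave; "if Hank is a knave, then Noah is a knave" is false, as required.
Since Noah is a knight, "Wren and Pia are the same type, and Hank is a knave" needs to be true, which holds.
As a knave, Wren's statement "Bob is a knight" should be false; it is.
Bob is a knave, and the claim "exactly six of Rumi, Pia, Hank, Noah, Wren, and Bob are knights" is indeed false.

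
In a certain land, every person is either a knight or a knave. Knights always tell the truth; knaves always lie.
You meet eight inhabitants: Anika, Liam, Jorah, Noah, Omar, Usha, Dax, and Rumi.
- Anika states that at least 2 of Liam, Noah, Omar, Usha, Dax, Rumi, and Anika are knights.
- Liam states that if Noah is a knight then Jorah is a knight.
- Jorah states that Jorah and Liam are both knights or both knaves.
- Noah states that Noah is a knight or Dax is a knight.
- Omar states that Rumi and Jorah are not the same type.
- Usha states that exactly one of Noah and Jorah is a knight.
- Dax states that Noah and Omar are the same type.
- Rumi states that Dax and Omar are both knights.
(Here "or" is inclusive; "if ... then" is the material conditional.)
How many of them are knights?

5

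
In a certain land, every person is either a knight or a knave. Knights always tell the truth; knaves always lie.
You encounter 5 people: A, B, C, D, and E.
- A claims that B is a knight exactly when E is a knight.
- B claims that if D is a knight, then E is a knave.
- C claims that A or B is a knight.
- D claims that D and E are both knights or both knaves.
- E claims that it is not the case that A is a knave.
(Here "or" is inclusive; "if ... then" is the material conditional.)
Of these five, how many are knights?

4

The unique consistent assignment is A=knight, B=knight, C=knight, D=knave, E=knight.
That has 4 knights.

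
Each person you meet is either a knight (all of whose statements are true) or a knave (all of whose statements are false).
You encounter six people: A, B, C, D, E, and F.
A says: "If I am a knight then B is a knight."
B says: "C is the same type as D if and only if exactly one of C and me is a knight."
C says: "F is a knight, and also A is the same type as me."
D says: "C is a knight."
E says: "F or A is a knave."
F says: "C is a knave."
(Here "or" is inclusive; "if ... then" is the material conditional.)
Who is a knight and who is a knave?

Since A is a knight, "if I am a knight then B is a knight" needs to be true, which holds.
B is a knight, and the claim "C is the same type as D if and only if exactly one of C and me is a knight" is indeed true.
C is a knave; "F is a knight, and also A is the same type as me" is False, as required.
As a knave, D's statement "C is a knight" should be False; it is.
E is a knave, so "F or A is a knave" must be False — and it is.
F is a knight, so "C is a knave" must be true — and it is.

A is a knight, B is a knight, C is a knave, D is a knave, E is a knave, and F is a knight.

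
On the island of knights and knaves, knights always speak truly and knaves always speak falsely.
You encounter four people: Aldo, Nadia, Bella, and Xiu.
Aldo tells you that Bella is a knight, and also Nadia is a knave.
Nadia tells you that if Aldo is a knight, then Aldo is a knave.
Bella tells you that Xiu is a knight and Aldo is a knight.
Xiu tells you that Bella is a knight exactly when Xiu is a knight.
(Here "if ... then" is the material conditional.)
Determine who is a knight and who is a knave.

Aldo is a knight, Nadia is a knave, Bella is a knight, and Xiu is a knight.

As a knight, Aldo's statement "Bella is a knight, and also Nadia is a knave" should be true; it is.
Nadia is a knave, and the claim "if Aldo is a knight, then Aldo is a knave" is indeed False.
Bella is a knight, and the claim "Xiu is a knight and Aldo is a knight" is indeed true.
Since Xiu is a knight, "Bella is a knight exactly when Xiu is a knight" needs to be true, which holds.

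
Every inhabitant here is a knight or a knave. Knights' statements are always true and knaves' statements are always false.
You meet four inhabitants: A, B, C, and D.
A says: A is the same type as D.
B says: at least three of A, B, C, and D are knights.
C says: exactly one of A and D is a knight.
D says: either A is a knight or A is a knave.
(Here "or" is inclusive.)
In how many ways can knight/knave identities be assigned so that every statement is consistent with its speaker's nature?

Consistent assignments:
  A=knight, B=knight, C=knave, D=knight
  A=knight, B=knave, C=knave, D=knight
  A=knave, B=knight, C=knight, D=knight
  A=knave, B=knave, C=knight, D=knight

4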